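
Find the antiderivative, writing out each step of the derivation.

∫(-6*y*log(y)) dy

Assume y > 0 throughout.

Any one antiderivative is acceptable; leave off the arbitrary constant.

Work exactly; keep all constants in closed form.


Step 1. Integrate ∫(-6*y*log(y)) dy by parts with u = log(y), dv = (-6*y) dy, so v = -3*y**2 [assuming y > 0]: now -3*y**2*log(y) + ∫(3*y) dy.
Step 2. Evaluate the standard form: now -3*y**2*log(y) + 3*y**2/2.
Answer: -3*y**2*log(y) + 3*y**2/2.


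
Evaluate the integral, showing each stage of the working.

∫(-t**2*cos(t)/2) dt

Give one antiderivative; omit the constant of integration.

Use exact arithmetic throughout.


Step 1. Integrate ∫(-t**2*cos(t)/2) dt by parts with u = t**2, dv = (-cos(t)/2) dt, so v = -sin(t)/2: now -t**2*sin(t)/2 + ∫(t*sin(t)) dt.
Step 2. Integrate ∫(t*sin(t)) dt by parts with u = t, dv = (sin(t)) dt, so v = -cos(t): now -t**2*sin(t)/2 - t*cos(t) + ∫(cos(t)) dt.
Step 3. Evaluate the standard form: now -t**2*sin(t)/2 - t*cos(t) + sin(t).
Answer: -t**2*sin(t)/2 - t*cos(t) + sin(t).


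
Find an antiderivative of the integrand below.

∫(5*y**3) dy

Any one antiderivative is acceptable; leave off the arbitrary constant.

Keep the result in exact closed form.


Answer: 5*y**4/4.


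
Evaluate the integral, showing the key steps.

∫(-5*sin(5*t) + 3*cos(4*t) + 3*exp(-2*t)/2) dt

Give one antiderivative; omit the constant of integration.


Step 1. Rewrite: now ∫(3*exp(-2*t)/2) dt + ∫(-5*sin(5*t)) dt + ∫(3*cos(4*t)) dt.
Step 2. Evaluate the standard form: now cos(5*t) + ∫(3*exp(-2*t)/2) dt + ∫(3*cos(4*t)) dt.
Step 3. Evaluate the standard form: now 3*sin(4*t)/4 + cos(5*t) + ∫(3*exp(-2*t)/2) dt.
Step 4. Evaluate the standard form: now 3*sin(4*t)/4 + cos(5*t) - 3*exp(-2*t)/4.
Answer: 3*sin(4*t)/4 + cos(5*t) - 3*exp(-2*t)/4.


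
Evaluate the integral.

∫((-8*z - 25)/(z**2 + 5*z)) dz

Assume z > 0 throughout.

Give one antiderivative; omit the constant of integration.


Answer: -5*log(z) - 3*log(z + 5).


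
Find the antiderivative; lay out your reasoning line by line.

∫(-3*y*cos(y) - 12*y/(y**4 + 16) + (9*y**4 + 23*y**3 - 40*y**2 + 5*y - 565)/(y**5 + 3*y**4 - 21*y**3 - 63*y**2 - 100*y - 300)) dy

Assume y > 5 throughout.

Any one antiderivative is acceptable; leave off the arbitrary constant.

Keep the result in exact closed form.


Step 1. Rewrite: now ∫(-12*y/(y**4 + 16)) dy + ∫(-3*y*cos(y)) dy + ∫((9*y**4 + 23*y**3 - 40*y**2 + 5*y - 565)/(y**5 + 3*y**4 - 21*y**3 - 63*y**2 - 100*y - 300)) dy.
Step 2. Substitute u = y**2, turning ∫(-12*y/(y**4 + 16)) dy into ∫(-6/(u**2 + 16)) du: now ∫(-3*y*cos(y)) dy + ∫((9*y**4 + 23*y**3 - 40*y**2 + 5*y - 565)/(y**5 + 3*y**4 - 21*y**3 - 63*y**2 - 100*y - 300)) dy + ∫(-6/(u**2 + 16)) du.
Step 3. Evaluate the standard form: now -3*atan(u/4)/2 + ∫(-3*y*cos(y)) dy + ∫((9*y**4 + 23*y**3 - 40*y**2 + 5*y - 565)/(y**5 + 3*y**4 - 21*y**3 - 63*y**2 - 100*y - 300)) dy.
Step 4. Substitute back u = y**2: now -3*atan(y**2/4)/2 + ∫(-3*y*cos(y)) dy + ∫((9*y**4 + 23*y**3 - 40*y**2 + 5*y - 565)/(y**5 + 3*y**4 - 21*y**3 - 63*y**2 - 100*y - 300)) dy.
Step 5. Decompose ∫((9*y**4 + 23*y**3 - 40*y**2 + 5*y - 565)/(y**5 + 3*y**4 - 21*y**3 - 63*y**2 - 100*y - 300)) dy by partial fractions, (9*y**4 + 23*y**3 - 40*y**2 + 5*y - 565)/(y**5 + 3*y**4 - 21*y**3 - 63*y**2 - 100*y - 300) = 3/(y**2 + 4) + 2/(y + 5) + 4/(y + 3) + 3/(y - 5): now -3*atan(y**2/4)/2 + ∫(-3*y*cos(y)) dy + ∫(3/(y - 5)) dy + ∫(4/(y + 3)) dy + ∫(2/(y + 5)) dy + ∫(3/(y**2 + 4)) dy.
Step 6. Evaluate the standard form [assuming y > 5]: now 3*log(y - 5) - 3*atan(y**2/4)/2 + ∫(-3*y*cos(y)) dy + ∫(4/(y + 3)) dy + ∫(2/(y + 5)) dy + ∫(3/(y**2 + 4)) dy.
Step 7. Evaluate the standard form [assuming y > -5]: now 3*log(y - 5) + 2*log(y + 5) - 3*atan(y**2/4)/2 + ∫(-3*y*cos(y)) dy + ∫(4/(y + 3)) dy + ∫(3/(y**2 + 4)) dy.
Step 8. Evaluate the standard form [assuming y > -3]: now 3*log(y - 5) + 4*log(y + 3) + 2*log(y + 5) - 3*atan(y**2/4)/2 + ∫(-3*y*cos(y)) dy + ∫(3/(y**2 + 4)) dy.
Step 9. Evaluate the standard form: now 3*log(y - 5) + 4*log(y + 3) + 2*log(y + 5) + 3*atan(y/2)/2 - 3*atan(y**2/4)/2 + ∫(-3*y*cos(y)) dy.
Step 10. Integrate ∫(-3*y*cos(y)) dy by parts with u = y, dv = (-3*cos(y)) dy, so v = -3*sin(y): now -3*y*sin(y) + 3*log(y - 5) + 4*log(y + 3) + 2*log(y + 5) + 3*atan(y/2)/2 - 3*atan(y**2/4)/2 + ∫(3*sin(y)) dy.
Step 11. Evaluate the standard form: now -3*y*sin(y) + 3*log(y - 5) + 4*log(y + 3) + 2*log(y + 5) - 3*cos(y) + 3*atan(y/2)/2 - 3*atan(y**2/4)/2.
Answer: -3*y*sin(y) + 3*log(y - 5) + 4*log(y + 3) + 2*log(y + 5) - 3*cos(y) + 3*atan(y/2)/2 - 3*atan(y**2/4)/2.


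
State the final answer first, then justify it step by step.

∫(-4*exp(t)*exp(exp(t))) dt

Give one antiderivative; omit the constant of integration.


The answer is -4*exp(exp(t)).
Step 1. Substitute u = exp(t), turning ∫(-4*exp(t)*exp(exp(t))) dt into ∫(-4*exp(u)) du: now ∫(-4*exp(u)) du.
Step 2. Evaluate the standard form: now -4*exp(u).
Step 3. Substitute back u = exp(t): now -4*exp(exp(t)).
Answer: -4*exp(exp(t)).


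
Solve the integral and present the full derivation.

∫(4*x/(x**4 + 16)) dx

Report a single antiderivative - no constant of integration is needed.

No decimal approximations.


Step 1. Substitute u = x**2, turning ∫(4*x/(x**4 + 16)) dx into ∫(2/(u**2 + 16)) du: now ∫(2/(u**2 + 16)) du.
Step 2. Evaluate the standard form: now atan(u/4)/2.
Step 3. Substitute back u = x**2: now atan(x**2/4)/2.
Answer: atan(x**2/4)/2.


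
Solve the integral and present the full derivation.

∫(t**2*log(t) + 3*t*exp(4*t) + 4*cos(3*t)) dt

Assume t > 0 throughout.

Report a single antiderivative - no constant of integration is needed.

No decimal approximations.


Step 1. Rewrite: now ∫(3*t*exp(4*t)) dt + ∫(t**2*log(t)) dt + ∫(4*cos(3*t)) dt.
Step 2. Integrate ∫(3*t*exp(4*t)) dt by parts with u = t, dv = (3*exp(4*t)) dt, so v = 3*exp(4*t)/4: now 3*t*exp(4*t)/4 + ∫(t**2*log(t)) dt + ∫(-3*exp(4*t)/4) dt + ∫(4*cos(3*t)) dt.
Step 3. Evaluate the standard form: now 3*t*exp(4*t)/4 - 3*exp(4*t)/16 + ∫(t**2*log(t)) dt + ∫(4*cos(3*t)) dt.
Step 4. Integrate ∫(t**2*log(t)) dt by parts with u = log(t), dv = (t**2) dt, so v = t**3/3 [assuming t > 0]: now t**3*log(t)/3 + 3*t*exp(4*t)/4 - 3*exp(4*t)/16 + ∫(-t**2/3) dt + ∫(4*cos(3*t)) dt.
Step 5. Evaluate the standard form: now t**3*log(t)/3 - t**3/9 + 3*t*exp(4*t)/4 - 3*exp(4*t)/16 + ∫(4*cos(3*t)) dt.
Step 6. Evaluate the standard form: now t**3*log(t)/3 - t**3/9 + 3*t*exp(4*t)/4 - 3*exp(4*t)/16 + 4*sin(3*t)/3.
Answer: t**3*log(t)/3 - t**3/9 + 3*t*exp(4*t)/4 - 3*exp(4*t)/16 + 4*sin(3*t)/3.


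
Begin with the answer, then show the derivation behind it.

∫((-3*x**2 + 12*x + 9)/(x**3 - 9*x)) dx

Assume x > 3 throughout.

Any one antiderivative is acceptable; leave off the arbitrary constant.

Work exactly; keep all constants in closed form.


The answer is -log(x) + log(x - 3) - 3*log(x + 3).
Step 1. Decompose ∫((-3*x**2 + 12*x + 9)/(x**3 - 9*x)) dx by partial fractions, (-3*x**2 + 12*x + 9)/(x**3 - 9*x) = -3/(x + 3) + 1/(x - 3) - 1/x: now ∫(-1/x) dx + ∫(1/(x - 3)) dx + ∫(-3/(x + 3)) dx.
Step 2. Evaluate the standard form [assuming x > 3]: now log(x - 3) + ∫(-1/x) dx + ∫(-3/(x + 3)) dx.
Step 3. Evaluate the standard form [assuming x > 0]: now -log(x) + log(x - 3) + ∫(-3/(x + 3)) dx.
Step 4. Evaluate the standard form [assuming x > -3]: now -log(x) + log(x - 3) - 3*log(x + 3).
Answer: -log(x) + log(x - 3) - 3*log(x + 3).


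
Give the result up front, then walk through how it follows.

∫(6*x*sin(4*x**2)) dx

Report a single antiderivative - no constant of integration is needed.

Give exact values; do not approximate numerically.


The answer is -3*cos(4*x**2)/4.
Step 1. Substitute u = x**2, turning ∫(6*x*sin(4*x**2)) dx into ∫(3*sin(4*u)) du: now ∫(3*sin(4*u)) du.
Step 2. Evaluate the standard form: now -3*cos(4*u)/4.
Step 3. Substitute back u = x**2: now -3*cos(4*x**2)/4.
Answer: -3*cos(4*x**2)/4.


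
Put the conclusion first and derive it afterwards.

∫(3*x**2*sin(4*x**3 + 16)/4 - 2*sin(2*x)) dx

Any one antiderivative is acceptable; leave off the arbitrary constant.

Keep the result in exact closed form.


The answer is cos(2*x) - cos(4*x**3 + 16)/16.
Step 1. Rewrite: now ∫(3*x**2*sin(4*x**3 + 16)/4) dx + ∫(-2*sin(2*x)) dx.
Step 2. Substitute u = x**3 + 4, turning ∫(3*x**2*sin(4*x**3 + 16)/4) dx into ∫(sin(4*u)/4) du: now ∫(sin(4*u)/4) du + ∫(-2*sin(2*x)) dx.
Step 3. Evaluate the standard form: now -cos(4*u)/16 + ∫(-2*sin(2*x)) dx.
Step 4. Substitute back u = x**3 + 4: now -cos(4*x**3 + 16)/16 + ∫(-2*sin(2*x)) dx.
Step 5. Evaluate the standard form: now cos(2*x) - cos(4*x**3 + 16)/16.
Answer: cos(2*x) - cos(4*x**3 + 16)/16.


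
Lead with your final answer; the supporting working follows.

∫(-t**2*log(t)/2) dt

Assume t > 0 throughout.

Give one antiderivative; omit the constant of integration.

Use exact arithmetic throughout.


The answer is -t**3*log(t)/6 + t**3/18.
Step 1. Integrate ∫(-t**2*log(t)/2) dt by parts with u = log(t), dv = (-t**2/2) dt, so v = -t**3/6 [assuming t > 0]: now -t**3*log(t)/6 + ∫(t**2/6) dt.
Step 2. Evaluate the standard form: now -t**3*log(t)/6 + t**3/18.
Answer: -t**3*log(t)/6 + t**3/18.


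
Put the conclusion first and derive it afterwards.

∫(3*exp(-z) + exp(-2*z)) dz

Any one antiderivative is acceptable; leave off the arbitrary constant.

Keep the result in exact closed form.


The answer is -3*exp(-z) - exp(-2*z)/2.
Step 1. Rewrite: now ∫(exp(-2*z)) dz + ∫(3*exp(-z)) dz.
Step 2. Evaluate the standard form: now ∫(exp(-2*z)) dz - 3*exp(-z).
Step 3. Evaluate the standard form: now -3*exp(-z) - exp(-2*z)/2.
Answer: -3*exp(-z) - exp(-2*z)/2.


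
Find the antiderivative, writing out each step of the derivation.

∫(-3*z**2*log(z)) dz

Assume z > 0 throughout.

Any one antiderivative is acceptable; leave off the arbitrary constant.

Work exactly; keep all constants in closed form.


Step 1. Integrate ∫(-3*z**2*log(z)) dz by parts with u = log(z), dv = (-3*z**2) dz, so v = -z**3 [assuming z > 0]: now -z**3*log(z) + ∫(z**2) dz.
Step 2. Evaluate the standard form: now -z**3*log(z) + z**3/3.
Answer: -z**3*log(z) + z**3/3.


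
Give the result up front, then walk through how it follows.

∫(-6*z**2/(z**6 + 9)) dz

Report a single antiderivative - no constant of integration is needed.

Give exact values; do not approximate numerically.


The answer is -2*atan(z**3/3)/3.
Step 1. Substitute u = z**3, turning ∫(-6*z**2/(z**6 + 9)) dz into ∫(-2/(u**2 + 9)) du: now ∫(-2/(u**2 + 9)) du.
Step 2. Evaluate the standard form: now -2*atan(u/3)/3.
Step 3. Substitute back u = z**3: now -2*atan(z**3/3)/3.
Answer: -2*atan(z**3/3)/3.


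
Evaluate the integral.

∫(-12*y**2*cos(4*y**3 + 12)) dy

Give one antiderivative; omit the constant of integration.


Answer: -sin(4*y**3 + 12).


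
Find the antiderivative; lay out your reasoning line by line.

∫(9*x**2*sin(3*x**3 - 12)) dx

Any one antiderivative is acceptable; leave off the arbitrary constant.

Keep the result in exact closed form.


Step 1. Substitute u = x**3 - 4, turning ∫(9*x**2*sin(3*x**3 - 12)) dx into ∫(3*sin(3*u)) du: now ∫(3*sin(3*u)) du.
Step 2. Evaluate the standard form: now -cos(3*u).
Step 3. Substitute back u = x**3 - 4: now -cos(3*x**3 - 12).
Answer: -cos(3*x**3 - 12).


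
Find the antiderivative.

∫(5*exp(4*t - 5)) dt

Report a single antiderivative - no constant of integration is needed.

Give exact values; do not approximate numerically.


Answer: 5*exp(4*t - 5)/4.


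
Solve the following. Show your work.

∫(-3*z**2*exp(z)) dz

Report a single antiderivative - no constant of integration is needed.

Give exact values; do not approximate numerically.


Step 1. Integrate ∫(-3*z**2*exp(z)) dz by parts with u = z**2, dv = (-3*exp(z)) dz, so v = -3*exp(z): now -3*z**2*exp(z) + ∫(6*z*exp(z)) dz.
Step 2. Integrate ∫(6*z*exp(z)) dz by parts with u = z, dv = (6*exp(z)) dz, so v = 6*exp(z): now -3*z**2*exp(z) + 6*z*exp(z) + ∫(-6*exp(z)) dz.
Step 3. Evaluate the standard form: now -3*z**2*exp(z) + 6*z*exp(z) - 6*exp(z).
Answer: -3*z**2*exp(z) + 6*z*exp(z) - 6*exp(z).


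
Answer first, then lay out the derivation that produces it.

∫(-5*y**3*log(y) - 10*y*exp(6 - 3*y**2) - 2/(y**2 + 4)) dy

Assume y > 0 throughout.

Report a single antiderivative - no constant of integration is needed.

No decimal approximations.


The answer is -5*y**4*log(y)/4 + 5*y**4/16 + 5*exp(6 - 3*y**2)/3 - atan(y/2).
Step 1. Rewrite: now ∫(-10*y*exp(6 - 3*y**2)) dy + ∫(-5*y**3*log(y)) dy + ∫(-2/(y**2 + 4)) dy.
Step 2. Integrate ∫(-5*y**3*log(y)) dy by parts with u = log(y), dv = (-5*y**3) dy, so v = -5*y**4/4 [assuming y > 0]: now -5*y**4*log(y)/4 + ∫(5*y**3/4) dy + ∫(-10*y*exp(6 - 3*y**2)) dy + ∫(-2/(y**2 + 4)) dy.
Step 3. Evaluate the standard form: now -5*y**4*log(y)/4 + 5*y**4/16 + ∫(-10*y*exp(6 - 3*y**2)) dy + ∫(-2/(y**2 + 4)) dy.
Step 4. Evaluate the standard form: now -5*y**4*log(y)/4 + 5*y**4/16 - atan(y/2) + ∫(-10*y*exp(6 - 3*y**2)) dy.
Step 5. Substitute u = y**2 - 2, turning ∫(-10*y*exp(6 - 3*y**2)) dy into ∫(-5*exp(-3*u)) du: now -5*y**4*log(y)/4 + 5*y**4/16 - atan(y/2) + ∫(-5*exp(-3*u)) du.
Step 6. Evaluate the standard form: now -5*y**4*log(y)/4 + 5*y**4/16 - atan(y/2) + 5*exp(-3*u)/3.
Step 7. Substitute back u = y**2 - 2: now -5*y**4*log(y)/4 + 5*y**4/16 + 5*exp(6 - 3*y**2)/3 - atan(y/2).
Answer: -5*y**4*log(y)/4 + 5*y**4/16 + 5*exp(6 - 3*y**2)/3 - atan(y/2).


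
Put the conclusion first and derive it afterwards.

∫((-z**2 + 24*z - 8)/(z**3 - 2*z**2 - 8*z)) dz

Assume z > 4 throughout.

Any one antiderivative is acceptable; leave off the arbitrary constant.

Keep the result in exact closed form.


The answer is log(z) + 3*log(z - 4) - 5*log(z + 2).
Step 1. Decompose ∫((-z**2 + 24*z - 8)/(z**3 - 2*z**2 - 8*z)) dz by partial fractions, (-z**2 + 24*z - 8)/(z**3 - 2*z**2 - 8*z) = -5/(z + 2) + 3/(z - 4) + 1/z: now ∫(1/z) dz + ∫(3/(z - 4)) dz + ∫(-5/(z + 2)) dz.
Step 2. Evaluate the standard form [assuming z > 0]: now log(z) + ∫(3/(z - 4)) dz + ∫(-5/(z + 2)) dz.
Step 3. Evaluate the standard form [assuming z > -2]: now log(z) - 5*log(z + 2) + ∫(3/(z - 4)) dz.
Step 4. Evaluate the standard form [assuming z > 4]: now log(z) + 3*log(z - 4) - 5*log(z + 2).
Answer: log(z) + 3*log(z - 4) - 5*log(z + 2).


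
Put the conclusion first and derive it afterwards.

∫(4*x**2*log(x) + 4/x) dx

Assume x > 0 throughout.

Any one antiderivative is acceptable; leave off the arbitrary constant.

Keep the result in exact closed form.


The answer is 4*x**3*log(x)/3 - 4*x**3/9 + 4*log(x).
Step 1. Rewrite: now ∫(4/x) dx + ∫(4*x**2*log(x)) dx.
Step 2. Evaluate the standard form [assuming x > 0]: now 4*log(x) + ∫(4*x**2*log(x)) dx.
Step 3. Integrate ∫(4*x**2*log(x)) dx by parts with u = log(x), dv = (4*x**2) dx, so v = 4*x**3/3 [assuming x > 0]: now 4*x**3*log(x)/3 + 4*log(x) + ∫(-4*x**2/3) dx.
Step 4. Evaluate the standard form: now 4*x**3*log(x)/3 - 4*x**3/9 + 4*log(x).
Answer: 4*x**3*log(x)/3 - 4*x**3/9 + 4*log(x).


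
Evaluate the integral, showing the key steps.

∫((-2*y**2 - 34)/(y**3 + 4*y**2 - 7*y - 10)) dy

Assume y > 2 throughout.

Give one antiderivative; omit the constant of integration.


Step 1. Decompose ∫((-2*y**2 - 34)/(y**3 + 4*y**2 - 7*y - 10)) dy by partial fractions, (-2*y**2 - 34)/(y**3 + 4*y**2 - 7*y - 10) = -3/(y + 5) + 3/(y + 1) - 2/(y - 2): now ∫(-2/(y - 2)) dy + ∫(3/(y + 1)) dy + ∫(-3/(y + 5)) dy.
Step 2. Evaluate the standard form [assuming y > -1]: now 3*log(y + 1) + ∫(-2/(y - 2)) dy + ∫(-3/(y + 5)) dy.
Step 3. Evaluate the standard form [assuming y > -5]: now 3*log(y + 1) - 3*log(y + 5) + ∫(-2/(y - 2)) dy.
Step 4. Evaluate the standard form [assuming y > 2]: now -2*log(y - 2) + 3*log(y + 1) - 3*log(y + 5).
Answer: -2*log(y - 2) + 3*log(y + 1) - 3*log(y + 5).


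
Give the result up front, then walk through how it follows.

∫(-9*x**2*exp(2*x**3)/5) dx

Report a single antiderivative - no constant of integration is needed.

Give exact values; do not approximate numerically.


The answer is -3*exp(2*x**3)/10.
Step 1. Substitute u = x**3, turning ∫(-9*x**2*exp(2*x**3)/5) dx into ∫(-3*exp(2*u)/5) du: now ∫(-3*exp(2*u)/5) du.
Step 2. Evaluate the standard form: now -3*exp(2*u)/10.
Step 3. Substitute back u = x**3: now -3*exp(2*x**3)/10.
Answer: -3*exp(2*x**3)/10.


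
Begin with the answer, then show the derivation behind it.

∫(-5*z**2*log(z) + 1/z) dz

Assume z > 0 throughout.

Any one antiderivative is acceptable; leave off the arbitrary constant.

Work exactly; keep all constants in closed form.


The answer is -5*z**3*log(z)/3 + 5*z**3/9 + log(z).
Step 1. Rewrite: now ∫(1/z) dz + ∫(-5*z**2*log(z)) dz.
Step 2. Integrate ∫(-5*z**2*log(z)) dz by parts with u = log(z), dv = (-5*z**2) dz, so v = -5*z**3/3 [assuming z > 0]: now -5*z**3*log(z)/3 + ∫(1/z) dz + ∫(5*z**2/3) dz.
Step 3. Evaluate the standard form: now -5*z**3*log(z)/3 + 5*z**3/9 + ∫(1/z) dz.
Step 4. Evaluate the standard form [assuming z > 0]: now -5*z**3*log(z)/3 + 5*z**3/9 + log(z).
Answer: -5*z**3*log(z)/3 + 5*z**3/9 + log(z).


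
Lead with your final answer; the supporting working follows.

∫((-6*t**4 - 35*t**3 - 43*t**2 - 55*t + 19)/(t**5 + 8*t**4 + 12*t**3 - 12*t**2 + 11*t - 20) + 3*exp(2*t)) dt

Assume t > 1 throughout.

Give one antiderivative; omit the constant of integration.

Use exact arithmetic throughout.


The answer is 3*exp(2*t)/2 - 2*log(t - 1) - 3*log(t + 4) - log(t + 5) - 2*atan(t).
Step 1. Rewrite: now ∫((-6*t**4 - 35*t**3 - 43*t**2 - 55*t + 19)/(t**5 + 8*t**4 + 12*t**3 - 12*t**2 + 11*t - 20)) dt + ∫(3*exp(2*t)) dt.
Step 2. Decompose ∫((-6*t**4 - 35*t**3 - 43*t**2 - 55*t + 19)/(t**5 + 8*t**4 + 12*t**3 - 12*t**2 + 11*t - 20)) dt by partial fractions, (-6*t**4 - 35*t**3 - 43*t**2 - 55*t + 19)/(t**5 + 8*t**4 + 12*t**3 - 12*t**2 + 11*t - 20) = -2/(t**2 + 1) - 1/(t + 5) - 3/(t + 4) - 2/(t - 1): now ∫(-2/(t - 1)) dt + ∫(-3/(t + 4)) dt + ∫(-1/(t + 5)) dt + ∫(-2/(t**2 + 1)) dt + ∫(3*exp(2*t)) dt.
Step 3. Evaluate the standard form [assuming t > -4]: now -3*log(t + 4) + ∫(-2/(t - 1)) dt + ∫(-1/(t + 5)) dt + ∫(-2/(t**2 + 1)) dt + ∫(3*exp(2*t)) dt.
Step 4. Evaluate the standard form [assuming t > 1]: now -2*log(t - 1) - 3*log(t + 4) + ∫(-1/(t + 5)) dt + ∫(-2/(t**2 + 1)) dt + ∫(3*exp(2*t)) dt.
Step 5. Evaluate the standard form [assuming t > -5]: now -2*log(t - 1) - 3*log(t + 4) - log(t + 5) + ∫(-2/(t**2 + 1)) dt + ∫(3*exp(2*t)) dt.
Step 6. Evaluate the standard form: now -2*log(t - 1) - 3*log(t + 4) - log(t + 5) - 2*atan(t) + ∫(3*exp(2*t)) dt.
Step 7. Evaluate the standard form: now 3*exp(2*t)/2 - 2*log(t - 1) - 3*log(t + 4) - log(t + 5) - 2*atan(t).
Answer: 3*exp(2*t)/2 - 2*log(t - 1) - 3*log(t + 4) - log(t + 5) - 2*atan(t).


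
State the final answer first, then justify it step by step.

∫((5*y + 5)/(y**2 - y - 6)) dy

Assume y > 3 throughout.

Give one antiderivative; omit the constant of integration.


The answer is 4*log(y - 3) + log(y + 2).
Step 1. Decompose ∫((5*y + 5)/(y**2 - y - 6)) dy by partial fractions, (5*y + 5)/(y**2 - y - 6) = 1/(y + 2) + 4/(y - 3): now ∫(4/(y - 3)) dy + ∫(1/(y + 2)) dy.
Step 2. Evaluate the standard form [assuming y > -2]: now log(y + 2) + ∫(4/(y - 3)) dy.
Step 3. Evaluate the standard form [assuming y > 3]: now 4*log(y - 3) + log(y + 2).
Answer: 4*log(y - 3) + log(y + 2).


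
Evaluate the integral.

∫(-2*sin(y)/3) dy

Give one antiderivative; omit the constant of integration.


Answer: 2*cos(y)/3.


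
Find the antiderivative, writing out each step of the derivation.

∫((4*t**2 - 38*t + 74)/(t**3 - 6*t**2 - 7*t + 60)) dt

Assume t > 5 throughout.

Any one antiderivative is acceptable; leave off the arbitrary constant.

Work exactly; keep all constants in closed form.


Step 1. Decompose ∫((4*t**2 - 38*t + 74)/(t**3 - 6*t**2 - 7*t + 60)) dt by partial fractions, (4*t**2 - 38*t + 74)/(t**3 - 6*t**2 - 7*t + 60) = 4/(t + 3) + 2/(t - 4) - 2/(t - 5): now ∫(-2/(t - 5)) dt + ∫(2/(t - 4)) dt + ∫(4/(t + 3)) dt.
Step 2. Evaluate the standard form [assuming t > -3]: now 4*log(t + 3) + ∫(-2/(t - 5)) dt + ∫(2/(t - 4)) dt.
Step 3. Evaluate the standard form [assuming t > 5]: now -2*log(t - 5) + 4*log(t + 3) + ∫(2/(t - 4)) dt.
Step 4. Evaluate the standard form [assuming t > 4]: now -2*log(t - 5) + 2*log(t - 4) + 4*log(t + 3).
Answer: -2*log(t - 5) + 2*log(t - 4) + 4*log(t + 3).


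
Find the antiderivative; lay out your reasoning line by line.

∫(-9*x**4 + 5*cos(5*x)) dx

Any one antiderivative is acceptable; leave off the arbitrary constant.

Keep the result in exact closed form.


Step 1. Rewrite: now ∫(-9*x**4) dx + ∫(5*cos(5*x)) dx.
Step 2. Evaluate the standard form: now -9*x**5/5 + ∫(5*cos(5*x)) dx.
Step 3. Evaluate the standard form: now -9*x**5/5 + sin(5*x).
Answer: -9*x**5/5 + sin(5*x).


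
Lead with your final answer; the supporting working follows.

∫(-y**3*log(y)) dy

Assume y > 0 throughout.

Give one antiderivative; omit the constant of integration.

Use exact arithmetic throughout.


The answer is -y**4*log(y)/4 + y**4/16.
Step 1. Integrate ∫(-y**3*log(y)) dy by parts with u = log(y), dv = (-y**3) dy, so v = -y**4/4 [assuming y > 0]: now -y**4*log(y)/4 + ∫(y**3/4) dy.
Step 2. Evaluate the standard form: now -y**4*log(y)/4 + y**4/16.
Answer: -y**4*log(y)/4 + y**4/16.


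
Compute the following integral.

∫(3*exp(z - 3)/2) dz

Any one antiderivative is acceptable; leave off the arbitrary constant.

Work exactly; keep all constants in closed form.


Answer: 3*exp(z - 3)/2.


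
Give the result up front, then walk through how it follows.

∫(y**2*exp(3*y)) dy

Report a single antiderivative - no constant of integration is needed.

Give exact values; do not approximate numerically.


The answer is y**2*exp(3*y)/3 - 2*y*exp(3*y)/9 + 2*exp(3*y)/27.
Step 1. Integrate ∫(y**2*exp(3*y)) dy by parts with u = y**2, dv = (exp(3*y)) dy, so v = exp(3*y)/3: now y**2*exp(3*y)/3 + ∫(-2*y*exp(3*y)/3) dy.
Step 2. Integrate ∫(-2*y*exp(3*y)/3) dy by parts with u = y, dv = (-2*exp(3*y)/3) dy, so v = -2*exp(3*y)/9: now y**2*exp(3*y)/3 - 2*y*exp(3*y)/9 + ∫(2*exp(3*y)/9) dy.
Step 3. Evaluate the standard form: now y**2*exp(3*y)/3 - 2*y*exp(3*y)/9 + 2*exp(3*y)/27.
Answer: y**2*exp(3*y)/3 - 2*y*exp(3*y)/9 + 2*exp(3*y)/27.


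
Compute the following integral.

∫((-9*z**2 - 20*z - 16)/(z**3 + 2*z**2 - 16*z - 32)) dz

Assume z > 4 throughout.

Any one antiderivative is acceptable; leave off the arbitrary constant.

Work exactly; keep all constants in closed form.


Answer: -5*log(z - 4) + log(z + 2) - 5*log(z + 4).


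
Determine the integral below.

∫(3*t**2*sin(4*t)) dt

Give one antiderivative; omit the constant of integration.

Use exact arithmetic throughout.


Answer: -3*t**2*cos(4*t)/4 + 3*t*sin(4*t)/8 + 3*cos(4*t)/32.


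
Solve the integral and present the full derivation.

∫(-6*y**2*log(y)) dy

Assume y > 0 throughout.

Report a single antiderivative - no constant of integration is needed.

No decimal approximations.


Step 1. Integrate ∫(-6*y**2*log(y)) dy by parts with u = log(y), dv = (-6*y**2) dy, so v = -2*y**3 [assuming y > 0]: now -2*y**3*log(y) + ∫(2*y**2) dy.
Step 2. Evaluate the standard form: now -2*y**3*log(y) + 2*y**3/3.
Answer: -2*y**3*log(y) + 2*y**3/3.


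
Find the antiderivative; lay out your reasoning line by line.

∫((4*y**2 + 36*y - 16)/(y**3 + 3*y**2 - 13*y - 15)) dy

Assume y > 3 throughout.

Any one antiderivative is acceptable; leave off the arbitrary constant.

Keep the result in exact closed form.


Step 1. Decompose ∫((4*y**2 + 36*y - 16)/(y**3 + 3*y**2 - 13*y - 15)) dy by partial fractions, (4*y**2 + 36*y - 16)/(y**3 + 3*y**2 - 13*y - 15) = -3/(y + 5) + 3/(y + 1) + 4/(y - 3): now ∫(4/(y - 3)) dy + ∫(3/(y + 1)) dy + ∫(-3/(y + 5)) dy.
Step 2. Evaluate the standard form [assuming y > -5]: now -3*log(y + 5) + ∫(4/(y - 3)) dy + ∫(3/(y + 1)) dy.
Step 3. Evaluate the standard form [assuming y > 3]: now 4*log(y - 3) - 3*log(y + 5) + ∫(3/(y + 1)) dy.
Step 4. Evaluate the standard form [assuming y > -1]: now 4*log(y - 3) + 3*log(y + 1) - 3*log(y + 5).
Answer: 4*log(y - 3) + 3*log(y + 1) - 3*log(y + 5).


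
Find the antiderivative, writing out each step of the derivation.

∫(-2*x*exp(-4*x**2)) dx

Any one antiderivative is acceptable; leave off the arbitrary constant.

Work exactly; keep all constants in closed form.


Step 1. Substitute u = x**2, turning ∫(-2*x*exp(-4*x**2)) dx into ∫(-exp(-4*u)) du: now ∫(-exp(-4*u)) du.
Step 2. Evaluate the standard form: now exp(-4*u)/4.
Step 3. Substitute back u = x**2: now exp(-4*x**2)/4.
Answer: exp(-4*x**2)/4.


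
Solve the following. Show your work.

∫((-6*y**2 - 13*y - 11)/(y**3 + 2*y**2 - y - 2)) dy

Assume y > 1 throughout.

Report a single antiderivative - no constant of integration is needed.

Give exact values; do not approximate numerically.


Step 1. Decompose ∫((-6*y**2 - 13*y - 11)/(y**3 + 2*y**2 - y - 2)) dy by partial fractions, (-6*y**2 - 13*y - 11)/(y**3 + 2*y**2 - y - 2) = -3/(y + 2) + 2/(y + 1) - 5/(y - 1): now ∫(-5/(y - 1)) dy + ∫(2/(y + 1)) dy + ∫(-3/(y + 2)) dy.
Step 2. Evaluate the standard form [assuming y > -1]: now 2*log(y + 1) + ∫(-5/(y - 1)) dy + ∫(-3/(y + 2)) dy.
Step 3. Evaluate the standard form [assuming y > 1]: now -5*log(y - 1) + 2*log(y + 1) + ∫(-3/(y + 2)) dy.
Step 4. Evaluate the standard form [assuming y > -2]: now -5*log(y - 1) + 2*log(y + 1) - 3*log(y + 2).
Answer: -5*log(y - 1) + 2*log(y + 1) - 3*log(y + 2).


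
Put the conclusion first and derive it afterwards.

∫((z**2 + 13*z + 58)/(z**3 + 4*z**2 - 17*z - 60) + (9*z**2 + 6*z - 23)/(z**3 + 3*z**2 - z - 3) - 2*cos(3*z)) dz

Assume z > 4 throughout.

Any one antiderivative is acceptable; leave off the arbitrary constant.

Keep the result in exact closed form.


The answer is 2*log(z - 4) - log(z - 1) + 5*log(z + 1) + 3*log(z + 3) + log(z + 5) - 2*sin(3*z)/3.
Step 1. Rewrite: now ∫((z**2 + 13*z + 58)/(z**3 + 4*z**2 - 17*z - 60)) dz + ∫((9*z**2 + 6*z - 23)/(z**3 + 3*z**2 - z - 3)) dz + ∫(-2*cos(3*z)) dz.
Step 2. Decompose ∫((9*z**2 + 6*z - 23)/(z**3 + 3*z**2 - z - 3)) dz by partial fractions, (9*z**2 + 6*z - 23)/(z**3 + 3*z**2 - z - 3) = 5/(z + 3) + 5/(z + 1) - 1/(z - 1): now ∫((z**2 + 13*z + 58)/(z**3 + 4*z**2 - 17*z - 60)) dz + ∫(-1/(z - 1)) dz + ∫(5/(z + 1)) dz + ∫(5/(z + 3)) dz + ∫(-2*cos(3*z)) dz.
Step 3. Evaluate the standard form [assuming z > -3]: now 5*log(z + 3) + ∫((z**2 + 13*z + 58)/(z**3 + 4*z**2 - 17*z - 60)) dz + ∫(-1/(z - 1)) dz + ∫(5/(z + 1)) dz + ∫(-2*cos(3*z)) dz.
Step 4. Evaluate the standard form [assuming z > 1]: now -log(z - 1) + 5*log(z + 3) + ∫((z**2 + 13*z + 58)/(z**3 + 4*z**2 - 17*z - 60)) dz + ∫(5/(z + 1)) dz + ∫(-2*cos(3*z)) dz.
Step 5. Evaluate the standard form [assuming z > -1]: now -log(z - 1) + 5*log(z + 1) + 5*log(z + 3) + ∫((z**2 + 13*z + 58)/(z**3 + 4*z**2 - 17*z - 60)) dz + ∫(-2*cos(3*z)) dz.
Step 6. Decompose ∫((z**2 + 13*z + 58)/(z**3 + 4*z**2 - 17*z - 60)) dz by partial fractions, (z**2 + 13*z + 58)/(z**3 + 4*z**2 - 17*z - 60) = 1/(z + 5) - 2/(z + 3) + 2/(z - 4): now -log(z - 1) + 5*log(z + 1) + 5*log(z + 3) + ∫(2/(z - 4)) dz + ∫(-2/(z + 3)) dz + ∫(1/(z + 5)) dz + ∫(-2*cos(3*z)) dz.
Step 7. Evaluate the standard form [assuming z > -5]: now -log(z - 1) + 5*log(z + 1) + 5*log(z + 3) + log(z + 5) + ∫(2/(z - 4)) dz + ∫(-2/(z + 3)) dz + ∫(-2*cos(3*z)) dz.
Step 8. Evaluate the standard form [assuming z > -3]: now -log(z - 1) + 5*log(z + 1) + 3*log(z + 3) + log(z + 5) + ∫(2/(z - 4)) dz + ∫(-2*cos(3*z)) dz.
Step 9. Evaluate the standard form [assuming z > 4]: now 2*log(z - 4) - log(z - 1) + 5*log(z + 1) + 3*log(z + 3) + log(z + 5) + ∫(-2*cos(3*z)) dz.
Step 10. Evaluate the standard form: now 2*log(z - 4) - log(z - 1) + 5*log(z + 1) + 3*log(z + 3) + log(z + 5) - 2*sin(3*z)/3.
Answer: 2*log(z - 4) - log(z - 1) + 5*log(z + 1) + 3*log(z + 3) + log(z + 5) - 2*sin(3*z)/3.


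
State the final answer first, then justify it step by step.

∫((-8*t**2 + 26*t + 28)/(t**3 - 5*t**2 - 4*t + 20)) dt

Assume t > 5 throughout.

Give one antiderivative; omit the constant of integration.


The answer is -2*log(t - 5) - 4*log(t - 2) - 2*log(t + 2).
Step 1. Decompose ∫((-8*t**2 + 26*t + 28)/(t**3 - 5*t**2 - 4*t + 20)) dt by partial fractions, (-8*t**2 + 26*t + 28)/(t**3 - 5*t**2 - 4*t + 20) = -2/(t + 2) - 4/(t - 2) - 2/(t - 5): now ∫(-2/(t - 5)) dt + ∫(-4/(t - 2)) dt + ∫(-2/(t + 2)) dt.
Step 2. Evaluate the standard form [assuming t > 5]: now -2*log(t - 5) + ∫(-4/(t - 2)) dt + ∫(-2/(t + 2)) dt.
Step 3. Evaluate the standard form [assuming t > -2]: now -2*log(t - 5) - 2*log(t + 2) + ∫(-4/(t - 2)) dt.
Step 4. Evaluate the standard form [assuming t > 2]: now -2*log(t - 5) - 4*log(t - 2) - 2*log(t + 2).
Answer: -2*log(t - 5) - 4*log(t - 2) - 2*log(t + 2).


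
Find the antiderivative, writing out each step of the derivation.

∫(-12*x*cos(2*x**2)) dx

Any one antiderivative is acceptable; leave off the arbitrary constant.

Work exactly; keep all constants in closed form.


Step 1. Substitute u = x**2, turning ∫(-12*x*cos(2*x**2)) dx into ∫(-6*cos(2*u)) du: now ∫(-6*cos(2*u)) du.
Step 2. Evaluate the standard form: now -3*sin(2*u).
Step 3. Substitute back u = x**2: now -3*sin(2*x**2).
Answer: -3*sin(2*x**2).


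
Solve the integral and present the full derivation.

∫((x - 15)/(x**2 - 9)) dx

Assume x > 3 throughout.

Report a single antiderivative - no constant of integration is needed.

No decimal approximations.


Step 1. Decompose ∫((x - 15)/(x**2 - 9)) dx by partial fractions, (x - 15)/(x**2 - 9) = 3/(x + 3) - 2/(x - 3): now ∫(-2/(x - 3)) dx + ∫(3/(x + 3)) dx.
Step 2. Evaluate the standard form [assuming x > -3]: now 3*log(x + 3) + ∫(-2/(x - 3)) dx.
Step 3. Evaluate the standard form [assuming x > 3]: now -2*log(x - 3) + 3*log(x + 3).
Answer: -2*log(x - 3) + 3*log(x + 3).


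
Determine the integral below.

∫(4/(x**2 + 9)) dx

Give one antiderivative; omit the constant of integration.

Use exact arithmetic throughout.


Answer: 4*atan(x/3)/3.


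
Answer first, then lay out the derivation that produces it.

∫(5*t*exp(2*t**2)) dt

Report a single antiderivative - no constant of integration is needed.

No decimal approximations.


The answer is 5*exp(2*t**2)/4.
Step 1. Substitute u = t**2, turning ∫(5*t*exp(2*t**2)) dt into ∫(5*exp(2*u)/2) du: now ∫(5*exp(2*u)/2) du.
Step 2. Evaluate the standard form: now 5*exp(2*u)/4.
Step 3. Substitute back u = t**2: now 5*exp(2*t**2)/4.
Answer: 5*exp(2*t**2)/4.


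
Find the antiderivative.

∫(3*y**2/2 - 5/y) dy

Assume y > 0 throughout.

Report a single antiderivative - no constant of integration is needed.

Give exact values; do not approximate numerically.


Answer: y**3/2 - 5*log(y).


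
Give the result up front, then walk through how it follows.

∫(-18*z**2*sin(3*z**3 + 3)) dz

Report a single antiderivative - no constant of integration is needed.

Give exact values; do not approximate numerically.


The answer is 2*cos(3*z**3 + 3).
Step 1. Substitute u = z**3 + 1, turning ∫(-18*z**2*sin(3*z**3 + 3)) dz into ∫(-6*sin(3*u)) du: now ∫(-6*sin(3*u)) du.
Step 2. Evaluate the standard form: now 2*cos(3*u).
Step 3. Substitute back u = z**3 + 1: now 2*cos(3*z**3 + 3).
Answer: 2*cos(3*z**3 + 3).


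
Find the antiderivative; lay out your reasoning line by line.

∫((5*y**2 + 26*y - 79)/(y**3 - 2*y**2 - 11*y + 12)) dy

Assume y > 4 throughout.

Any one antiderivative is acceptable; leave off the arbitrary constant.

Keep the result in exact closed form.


Step 1. Decompose ∫((5*y**2 + 26*y - 79)/(y**3 - 2*y**2 - 11*y + 12)) dy by partial fractions, (5*y**2 + 26*y - 79)/(y**3 - 2*y**2 - 11*y + 12) = -4/(y + 3) + 4/(y - 1) + 5/(y - 4): now ∫(5/(y - 4)) dy + ∫(4/(y - 1)) dy + ∫(-4/(y + 3)) dy.
Step 2. Evaluate the standard form [assuming y > 1]: now 4*log(y - 1) + ∫(5/(y - 4)) dy + ∫(-4/(y + 3)) dy.
Step 3. Evaluate the standard form [assuming y > -3]: now 4*log(y - 1) - 4*log(y + 3) + ∫(5/(y - 4)) dy.
Step 4. Evaluate the standard form [assuming y > 4]: now 5*log(y - 4) + 4*log(y - 1) - 4*log(y + 3).
Answer: 5*log(y - 4) + 4*log(y - 1) - 4*log(y + 3).


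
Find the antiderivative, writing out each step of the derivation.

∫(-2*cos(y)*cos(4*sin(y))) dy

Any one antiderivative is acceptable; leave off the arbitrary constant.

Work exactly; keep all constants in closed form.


Step 1. Substitute u = sin(y), turning ∫(-2*cos(y)*cos(4*sin(y))) dy into ∫(-2*cos(4*u)) du: now ∫(-2*cos(4*u)) du.
Step 2. Evaluate the standard form: now -sin(4*u)/2.
Step 3. Substitute back u = sin(y): now -sin(4*sin(y))/2.
Answer: -sin(4*sin(y))/2.


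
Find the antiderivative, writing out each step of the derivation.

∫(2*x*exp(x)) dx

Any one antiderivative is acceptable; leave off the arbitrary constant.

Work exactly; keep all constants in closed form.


Step 1. Integrate ∫(2*x*exp(x)) dx by parts with u = x, dv = (2*exp(x)) dx, so v = 2*exp(x): now 2*x*exp(x) + ∫(-2*exp(x)) dx.
Step 2. Evaluate the standard form: now 2*x*exp(x) - 2*exp(x).
Answer: 2*x*exp(x) - 2*exp(x).


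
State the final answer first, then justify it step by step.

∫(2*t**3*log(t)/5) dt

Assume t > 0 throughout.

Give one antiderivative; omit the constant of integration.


The answer is t**4*log(t)/10 - t**4/40.
Step 1. Integrate ∫(2*t**3*log(t)/5) dt by parts with u = log(t), dv = (2*t**3/5) dt, so v = t**4/10 [assuming t > 0]: now t**4*log(t)/10 + ∫(-t**3/10) dt.
Step 2. Evaluate the standard form: now t**4*log(t)/10 - t**4/40.
Answer: t**4*log(t)/10 - t**4/40.


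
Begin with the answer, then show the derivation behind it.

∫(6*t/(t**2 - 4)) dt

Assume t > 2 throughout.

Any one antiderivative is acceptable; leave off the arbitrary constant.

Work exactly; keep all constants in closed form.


The answer is 3*log(t - 2) + 3*log(t + 2).
Step 1. Decompose ∫(6*t/(t**2 - 4)) dt by partial fractions, 6*t/(t**2 - 4) = 3/(t + 2) + 3/(t - 2): now ∫(3/(t - 2)) dt + ∫(3/(t + 2)) dt.
Step 2. Evaluate the standard form [assuming t > -2]: now 3*log(t + 2) + ∫(3/(t - 2)) dt.
Step 3. Evaluate the standard form [assuming t > 2]: now 3*log(t - 2) + 3*log(t + 2).
Answer: 3*log(t - 2) + 3*log(t + 2).


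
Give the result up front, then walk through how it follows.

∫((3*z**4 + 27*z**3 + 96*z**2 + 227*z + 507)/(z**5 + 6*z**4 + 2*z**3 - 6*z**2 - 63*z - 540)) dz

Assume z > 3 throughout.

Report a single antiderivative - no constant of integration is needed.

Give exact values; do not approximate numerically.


The answer is 3*log(z - 3) - log(z + 4) + log(z + 5) + atan(z/3)/3.
Step 1. Decompose ∫((3*z**4 + 27*z**3 + 96*z**2 + 227*z + 507)/(z**5 + 6*z**4 + 2*z**3 - 6*z**2 - 63*z - 540)) dz by partial fractions, (3*z**4 + 27*z**3 + 96*z**2 + 227*z + 507)/(z**5 + 6*z**4 + 2*z**3 - 6*z**2 - 63*z - 540) = 1/(z**2 + 9) + 1/(z + 5) - 1/(z + 4) + 3/(z - 3): now ∫(3/(z - 3)) dz + ∫(-1/(z + 4)) dz + ∫(1/(z + 5)) dz + ∫(1/(z**2 + 9)) dz.
Step 2. Evaluate the standard form [assuming z > 3]: now 3*log(z - 3) + ∫(-1/(z + 4)) dz + ∫(1/(z + 5)) dz + ∫(1/(z**2 + 9)) dz.
Step 3. Evaluate the standard form [assuming z > -5]: now 3*log(z - 3) + log(z + 5) + ∫(-1/(z + 4)) dz + ∫(1/(z**2 + 9)) dz.
Step 4. Evaluate the standard form [assuming z > -4]: now 3*log(z - 3) - log(z + 4) + log(z + 5) + ∫(1/(z**2 + 9)) dz.
Step 5. Evaluate the standard form: now 3*log(z - 3) - log(z + 4) + log(z + 5) + atan(z/3)/3.
Answer: 3*log(z - 3) - log(z + 4) + log(z + 5) + atan(z/3)/3.


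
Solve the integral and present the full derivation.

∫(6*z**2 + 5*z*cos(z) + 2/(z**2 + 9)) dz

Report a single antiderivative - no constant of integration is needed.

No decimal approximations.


Step 1. Rewrite: now ∫(6*z**2) dz + ∫(5*z*cos(z)) dz + ∫(2/(z**2 + 9)) dz.
Step 2. Evaluate the standard form: now 2*atan(z/3)/3 + ∫(6*z**2) dz + ∫(5*z*cos(z)) dz.
Step 3. Evaluate the standard form: now 2*z**3 + 2*atan(z/3)/3 + ∫(5*z*cos(z)) dz.
Step 4. Integrate ∫(5*z*cos(z)) dz by parts with u = z, dv = (5*cos(z)) dz, so v = 5*sin(z): now 2*z**3 + 5*z*sin(z) + 2*atan(z/3)/3 + ∫(-5*sin(z)) dz.
Step 5. Evaluate the standard form: now 2*z**3 + 5*z*sin(z) + 5*cos(z) + 2*atan(z/3)/3.
Answer: 2*z**3 + 5*z*sin(z) + 5*cos(z) + 2*atan(z/3)/3.


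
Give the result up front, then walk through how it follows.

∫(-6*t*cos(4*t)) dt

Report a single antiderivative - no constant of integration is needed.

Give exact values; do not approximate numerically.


The answer is -3*t*sin(4*t)/2 - 3*cos(4*t)/8.
Step 1. Integrate ∫(-6*t*cos(4*t)) dt by parts with u = t, dv = (-6*cos(4*t)) dt, so v = -3*sin(4*t)/2: now -3*t*sin(4*t)/2 + ∫(3*sin(4*t)/2) dt.
Step 2. Evaluate the standard form: now -3*t*sin(4*t)/2 - 3*cos(4*t)/8.
Answer: -3*t*sin(4*t)/2 - 3*cos(4*t)/8.


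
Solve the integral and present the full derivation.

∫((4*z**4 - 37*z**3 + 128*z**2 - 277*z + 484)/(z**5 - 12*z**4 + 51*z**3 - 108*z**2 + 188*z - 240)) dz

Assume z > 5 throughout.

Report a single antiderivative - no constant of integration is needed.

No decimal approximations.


Step 1. Decompose ∫((4*z**4 - 37*z**3 + 128*z**2 - 277*z + 484)/(z**5 - 12*z**4 + 51*z**3 - 108*z**2 + 188*z - 240)) dz by partial fractions, (4*z**4 - 37*z**3 + 128*z**2 - 277*z + 484)/(z**5 - 12*z**4 + 51*z**3 - 108*z**2 + 188*z - 240) = -3/(z**2 + 4) + 5/(z - 3) - 4/(z - 4) + 3/(z - 5): now ∫(3/(z - 5)) dz + ∫(-4/(z - 4)) dz + ∫(5/(z - 3)) dz + ∫(-3/(z**2 + 4)) dz.
Step 2. Evaluate the standard form [assuming z > 3]: now 5*log(z - 3) + ∫(3/(z - 5)) dz + ∫(-4/(z - 4)) dz + ∫(-3/(z**2 + 4)) dz.
Step 3. Evaluate the standard form [assuming z > 4]: now -4*log(z - 4) + 5*log(z - 3) + ∫(3/(z - 5)) dz + ∫(-3/(z**2 + 4)) dz.
Step 4. Evaluate the standard form [assuming z > 5]: now 3*log(z - 5) - 4*log(z - 4) + 5*log(z - 3) + ∫(-3/(z**2 + 4)) dz.
Step 5. Evaluate the standard form: now 3*log(z - 5) - 4*log(z - 4) + 5*log(z - 3) - 3*atan(z/2)/2.
Answer: 3*log(z - 5) - 4*log(z - 4) + 5*log(z - 3) - 3*atan(z/2)/2.


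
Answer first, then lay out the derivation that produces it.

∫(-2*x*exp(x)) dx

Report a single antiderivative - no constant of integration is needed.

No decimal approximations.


The answer is -2*x*exp(x) + 2*exp(x).
Step 1. Integrate ∫(-2*x*exp(x)) dx by parts with u = x, dv = (-2*exp(x)) dx, so v = -2*exp(x): now -2*x*exp(x) + ∫(2*exp(x)) dx.
Step 2. Evaluate the standard form: now -2*x*exp(x) + 2*exp(x).
Answer: -2*x*exp(x) + 2*exp(x).


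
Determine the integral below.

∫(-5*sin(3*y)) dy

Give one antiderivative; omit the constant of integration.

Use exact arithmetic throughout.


Answer: 5*cos(3*y)/3.


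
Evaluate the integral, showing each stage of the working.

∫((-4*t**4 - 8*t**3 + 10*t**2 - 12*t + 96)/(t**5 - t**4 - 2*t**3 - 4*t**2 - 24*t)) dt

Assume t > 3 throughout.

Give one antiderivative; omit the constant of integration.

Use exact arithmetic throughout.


Step 1. Decompose ∫((-4*t**4 - 8*t**3 + 10*t**2 - 12*t + 96)/(t**5 - t**4 - 2*t**3 - 4*t**2 - 24*t)) dt by partial fractions, (-4*t**4 - 8*t**3 + 10*t**2 - 12*t + 96)/(t**5 - t**4 - 2*t**3 - 4*t**2 - 24*t) = -2/(t**2 + 4) + 2/(t + 2) - 2/(t - 3) - 4/t: now ∫(-4/t) dt + ∫(-2/(t - 3)) dt + ∫(2/(t + 2)) dt + ∫(-2/(t**2 + 4)) dt.
Step 2. Evaluate the standard form [assuming t > 0]: now -4*log(t) + ∫(-2/(t - 3)) dt + ∫(2/(t + 2)) dt + ∫(-2/(t**2 + 4)) dt.
Step 3. Evaluate the standard form [assuming t > -2]: now -4*log(t) + 2*log(t + 2) + ∫(-2/(t - 3)) dt + ∫(-2/(t**2 + 4)) dt.
Step 4. Evaluate the standard form [assuming t > 3]: now -4*log(t) - 2*log(t - 3) + 2*log(t + 2) + ∫(-2/(t**2 + 4)) dt.
Step 5. Evaluate the standard form: now -4*log(t) - 2*log(t - 3) + 2*log(t + 2) - atan(t/2).
Answer: -4*log(t) - 2*log(t - 3) + 2*log(t + 2) - atan(t/2).


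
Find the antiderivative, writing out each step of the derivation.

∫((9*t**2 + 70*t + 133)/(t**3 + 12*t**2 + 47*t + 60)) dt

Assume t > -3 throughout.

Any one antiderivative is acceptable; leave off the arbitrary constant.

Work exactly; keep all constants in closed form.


Step 1. Decompose ∫((9*t**2 + 70*t + 133)/(t**3 + 12*t**2 + 47*t + 60)) dt by partial fractions, (9*t**2 + 70*t + 133)/(t**3 + 12*t**2 + 47*t + 60) = 4/(t + 5) + 3/(t + 4) + 2/(t + 3): now ∫(2/(t + 3)) dt + ∫(3/(t + 4)) dt + ∫(4/(t + 5)) dt.
Step 2. Evaluate the standard form [assuming t > -3]: now 2*log(t + 3) + ∫(3/(t + 4)) dt + ∫(4/(t + 5)) dt.
Step 3. Evaluate the standard form [assuming t > -5]: now 2*log(t + 3) + 4*log(t + 5) + ∫(3/(t + 4)) dt.
Step 4. Evaluate the standard form [assuming t > -4]: now 2*log(t + 3) + 3*log(t + 4) + 4*log(t + 5).
Answer: 2*log(t + 3) + 3*log(t + 4) + 4*log(t + 5).
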